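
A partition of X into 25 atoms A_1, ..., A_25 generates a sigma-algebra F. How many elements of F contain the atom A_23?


Each element of F is a union of some subset S of the 25 atoms.
The element contains A_23 iff A_23 is in S.
So we count subsets S of {A_1,...,A_25} with A_23 in S: choose freely among the other 24 atoms.
Count = 2^(25-1) = 2^24 = 16777216.


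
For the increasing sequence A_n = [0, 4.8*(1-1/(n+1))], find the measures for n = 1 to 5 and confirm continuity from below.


By continuity of measure from below: if A_n increases to A, then m(A_n) -> m(A).
Here A = [0, 4.8], so m(A) = 4.8
Step 1: a_1 = 4.8*(1 - 1/2) = 2.4, m(A_1) = 2.4
Step 2: a_2 = 4.8*(1 - 1/3) = 3.2, m(A_2) = 3.2
Step 3: a_3 = 4.8*(1 - 1/4) = 3.6, m(A_3) = 3.6
Step 4: a_4 = 4.8*(1 - 1/5) = 3.84, m(A_4) = 3.84
Step 5: a_5 = 4.8*(1 - 1/6) = 4, m(A_5) = 4
Limit: m(A_n) -> m([0,4.8]) = 4.8


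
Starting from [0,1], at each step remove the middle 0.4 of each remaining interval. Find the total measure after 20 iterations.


Step 1: At each step, fraction remaining = 1 - 0.4 = 0.6
Step 2: After 20 steps, measure = (0.6)^20
Result = 3.656158e-05


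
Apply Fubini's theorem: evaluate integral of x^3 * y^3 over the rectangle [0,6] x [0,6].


By Fubini's theorem, the double integral factors as a product of single integrals:
Step 1: integral_0^6 x^3 dx = [x^4/4] from 0 to 6
     = 6^4/4 = 324
Step 2: integral_0^6 y^3 dy = [y^4/4] from 0 to 6
     = 6^4/4 = 324
Step 3: Double integral = 324 * 324 = 104976


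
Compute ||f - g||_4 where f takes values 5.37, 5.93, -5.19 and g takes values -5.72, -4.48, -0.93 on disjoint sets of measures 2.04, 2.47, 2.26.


Step 1: Compute differences f_i - g_i:
  5.37 - -5.72 = 11.09
  5.93 - -4.48 = 10.41
  -5.19 - -0.93 = -4.26
Step 2: Compute |diff|^4 * measure for each set:
  |11.09|^4 * 2.04 = 15126.072742 * 2.04 = 30857.188393
  |10.41|^4 * 2.47 = 11743.645098 * 2.47 = 29006.803391
  |-4.26|^4 * 2.26 = 329.335386 * 2.26 = 744.297972
Step 3: Sum = 60608.289756
Step 4: ||f-g||_4 = (60608.289756)^(1/4) = 15.690364


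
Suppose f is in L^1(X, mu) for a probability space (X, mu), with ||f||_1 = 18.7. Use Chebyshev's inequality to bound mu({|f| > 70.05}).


Chebyshev/Markov inequality: mu(|f| > eps) <= (||f||_p / eps)^p
Step 1: ||f||_1 / eps = 18.7 / 70.05 = 0.266952
Step 2: Raise to power p = 1:
  (0.266952)^1 = 0.266952
Step 3: Therefore mu(|f| > 70.05) <= 0.266952


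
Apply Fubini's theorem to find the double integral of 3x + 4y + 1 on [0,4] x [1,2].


By Fubini, integrate in x first, then y.
Step 1: Fix y, integrate over x in [0,4]:
  integral(3x + 4y + 1, x=0..4)
  = 3*(4^2 - 0^2)/2 + (4y + 1)*(4 - 0)
  = 24 + (4y + 1)*4
  = 24 + 16y + 4
  = 28 + 16y
Step 2: Integrate over y in [1,2]:
  integral(28 + 16y, y=1..2)
  = 28*1 + 16*(2^2 - 1^2)/2
  = 28 + 24
  = 52


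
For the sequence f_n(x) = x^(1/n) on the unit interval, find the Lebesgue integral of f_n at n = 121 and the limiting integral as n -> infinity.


At n = 121: f_121(x) = x^(1/121).
Step 1: integral(x^(1/121), 0, 1) = [x^(1/121+1) / (1/121+1)] from 0 to 1
     = 1 / (1/121 + 1) = 1 / ((121+1)/121) = 121/(121+1)
     = 121/122 = 0.991803
Step 2: As n -> infinity, f_n(x) = x^(1/n) -> 1 for x in (0,1], and f_n is increasing in n.
By MCT, lim_n integral(f_n) = integral(lim_n f_n) = integral(1, 0, 1) = 1.
Step 3: Verify convergence: 121/122 = 0.991803 -> 1


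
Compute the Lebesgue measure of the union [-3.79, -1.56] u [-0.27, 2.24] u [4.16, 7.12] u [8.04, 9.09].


For pairwise disjoint intervals, m(union) = sum of lengths.
= (-1.56 - -3.79) + (2.24 - -0.27) + (7.12 - 4.16) + (9.09 - 8.04)
= 2.23 + 2.51 + 2.96 + 1.05
= 8.75


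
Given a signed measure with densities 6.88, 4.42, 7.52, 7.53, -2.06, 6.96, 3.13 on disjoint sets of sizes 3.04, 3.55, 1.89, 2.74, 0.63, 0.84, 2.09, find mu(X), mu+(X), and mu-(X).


Step 1: Compute signed measure on each set:
  Set 1: 6.88 * 3.04 = 20.9152
  Set 2: 4.42 * 3.55 = 15.691
  Set 3: 7.52 * 1.89 = 14.2128
  Set 4: 7.53 * 2.74 = 20.6322
  Set 5: -2.06 * 0.63 = -1.2978
  Set 6: 6.96 * 0.84 = 5.8464
  Set 7: 3.13 * 2.09 = 6.5417
Step 2: Total signed measure = (20.9152) + (15.691) + (14.2128) + (20.6322) + (-1.2978) + (5.8464) + (6.5417)
     = 82.5415
Step 3: Positive part mu+(X) = sum of positive contributions = 83.8393
Step 4: Negative part mu-(X) = |sum of negative contributions| = 1.2978


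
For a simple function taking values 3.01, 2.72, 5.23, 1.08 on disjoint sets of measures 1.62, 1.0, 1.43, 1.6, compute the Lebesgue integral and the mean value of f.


Step 1: Integral = sum(value_i * measure_i)
= 3.01*1.62 + 2.72*1.0 + 5.23*1.43 + 1.08*1.6
= 4.8762 + 2.72 + 7.4789 + 1.728
= 16.8031
Step 2: Total measure of domain = 1.62 + 1.0 + 1.43 + 1.6 = 5.65
Step 3: Average value = 16.8031 / 5.65 = 2.974


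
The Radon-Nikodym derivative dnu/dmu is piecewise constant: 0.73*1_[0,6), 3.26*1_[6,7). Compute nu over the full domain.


Integrate each piece of the Radon-Nikodym derivative:
Step 1: integral_0^6 0.73 dx = 0.73*(6-0) = 0.73*6 = 4.38
Step 2: integral_6^7 3.26 dx = 3.26*(7-6) = 3.26*1 = 3.26
Total: 4.38 + 3.26 = 7.64


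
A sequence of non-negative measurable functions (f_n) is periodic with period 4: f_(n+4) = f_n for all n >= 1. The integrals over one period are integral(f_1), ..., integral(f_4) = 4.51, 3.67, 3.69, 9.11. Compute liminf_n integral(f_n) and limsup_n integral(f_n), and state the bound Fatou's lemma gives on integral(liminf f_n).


The sequence (integral(f_n)) is periodic with period 4, repeating the values 4.51, 3.67, 3.69, 9.11 indefinitely.
Step 1: For a periodic sequence, every tail (a_m, a_(m+1), ...) contains all 4 period values infinitely often.
Step 2: Hence inf of every tail = min of the period values = min(4.51, 3.67, 3.69, 9.11) = 3.67.
        liminf_n integral(f_n) = sup over m of (inf of tail from m) = 3.67.
Step 3: Similarly sup of every tail = max of the period values = 9.11.
        limsup_n integral(f_n) = 9.11.
Step 4: Fatou's lemma: integral(liminf_n f_n) <= liminf_n integral(f_n) = 3.67.
        So the integral of the pointwise liminf is at most 3.67.


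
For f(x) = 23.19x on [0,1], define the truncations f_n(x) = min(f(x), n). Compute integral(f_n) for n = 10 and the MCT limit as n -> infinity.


f(x) = 23.19x on [0,1]; f_n(x) = min(23.19x, n). At n = 10:
Step 1: f(x) reaches 10 at x = 10/23.19 = 0.43122
Step 2: integral(f_10) = integral(23.19x, 0, 0.43122) + integral(10, 0.43122, 1)
       = 23.19*0.43122^2/2 + 10*(1 - 0.43122)
       = 2.156102 + 5.687796
       = 7.843898
Step 3: As n -> infinity, f_n increases to f, so by MCT integral(f_n) -> integral(f) = 23.19/2 = 11.595.
Convergence: integral(f_10) = 7.843898 -> 11.595 as n -> infinity


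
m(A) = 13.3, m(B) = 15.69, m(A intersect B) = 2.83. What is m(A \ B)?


m(A \ B) = m(A) - m(A n B)
= 13.3 - 2.83
= 10.47


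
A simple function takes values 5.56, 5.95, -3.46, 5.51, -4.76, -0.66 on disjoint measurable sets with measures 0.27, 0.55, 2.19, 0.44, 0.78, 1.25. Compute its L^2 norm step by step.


Step 1: Compute |f_i|^2 for each value:
  |5.56|^2 = 30.9136
  |5.95|^2 = 35.4025
  |-3.46|^2 = 11.9716
  |5.51|^2 = 30.3601
  |-4.76|^2 = 22.6576
  |-0.66|^2 = 0.4356
Step 2: Multiply by measures and sum:
  30.9136 * 0.27 = 8.346672
  35.4025 * 0.55 = 19.471375
  11.9716 * 2.19 = 26.217804
  30.3601 * 0.44 = 13.358444
  22.6576 * 0.78 = 17.672928
  0.4356 * 1.25 = 0.5445
Sum = 8.346672 + 19.471375 + 26.217804 + 13.358444 + 17.672928 + 0.5445 = 85.611723
Step 3: Take the p-th root:
||f||_2 = (85.611723)^(1/2) = 9.25266


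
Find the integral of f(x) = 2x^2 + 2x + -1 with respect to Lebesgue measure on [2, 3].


The Lebesgue integral of a Riemann-integrable function agrees with the Riemann integral.
Antiderivative F(x) = (2/3)x^3 + (2/2)x^2 + -1x
F(3) = (2/3)*3^3 + (2/2)*3^2 + -1*3
     = (2/3)*27 + (2/2)*9 + -1*3
     = 18 + 9 + -3
     = 24
F(2) = 7.333333
Integral = F(3) - F(2) = 24 - 7.333333 = 16.666667


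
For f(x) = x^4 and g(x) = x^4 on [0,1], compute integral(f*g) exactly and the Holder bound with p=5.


Step 1: Exact integral of f*g = integral(x^8, 0, 1) = 1/9
     = 0.111111
Step 2: Holder bound with p=5, q=1.25:
  ||f||_p = (integral x^20 dx)^(1/5) = (1/21)^(1/5) = 0.543946
  ||g||_q = (integral x^5 dx)^(1/1.25) = (1/6)^(1/1.25) = 0.238495
Step 3: Holder bound = ||f||_p * ||g||_q = 0.543946 * 0.238495 = 0.129728
Verification: 0.111111 <= 0.129728 (Holder holds)


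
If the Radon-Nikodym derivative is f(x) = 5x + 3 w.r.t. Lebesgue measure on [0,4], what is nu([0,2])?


nu(A) = integral_A (dnu/dmu) dmu = integral_0^2 (5x + 3) dx
Step 1: Antiderivative F(x) = (5/2)x^2 + 3x
Step 2: F(2) = (5/2)*2^2 + 3*2 = 10 + 6 = 16
Step 3: F(0) = (5/2)*0^2 + 3*0 = 0.0 + 0 = 0.0
Step 4: nu([0,2]) = F(2) - F(0) = 16 - 0.0 = 16


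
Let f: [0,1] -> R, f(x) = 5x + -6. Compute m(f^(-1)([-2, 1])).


f^(-1)([-2, 1]) = {x : -2 <= 5x + -6 <= 1}
Solving: (-2 - -6)/5 <= x <= (1 - -6)/5
= [0.8, 1.4]
Intersecting with [0,1]: [0.8, 1]
Measure = 1 - 0.8 = 0.2


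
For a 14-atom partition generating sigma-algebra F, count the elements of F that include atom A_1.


Each element of F is a union of some subset S of the 14 atoms.
The element contains A_1 iff A_1 is in S.
So we count subsets S of {A_1,...,A_14} with A_1 in S: choose freely among the other 13 atoms.
Count = 2^(14-1) = 2^13 = 8192.


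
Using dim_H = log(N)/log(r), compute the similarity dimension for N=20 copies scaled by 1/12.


For a self-similar set with N copies scaled by 1/r:
dim_H = log(N)/log(r) = log(20)/log(12)
= 2.995732/2.484907
= 1.205571


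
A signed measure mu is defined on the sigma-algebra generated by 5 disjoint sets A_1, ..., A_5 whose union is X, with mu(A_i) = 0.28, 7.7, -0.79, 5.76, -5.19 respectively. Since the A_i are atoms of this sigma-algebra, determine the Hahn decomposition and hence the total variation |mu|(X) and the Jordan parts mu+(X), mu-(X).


Step 1: Every measurable set is a union of atoms (the cells / points), so a Hahn decomposition is
  obtained by grouping atoms by sign: P = union of atoms with mu > 0, N = union of the remaining atoms.
  Atoms in P (indices): 1, 2, 4;  atoms in N (indices): 3, 5
  Positive values: 0.28, 7.7, 5.76
  Negative values: -0.79, -5.19
Step 2: mu+(X) = mu(P) = sum of positive atom values = 13.74
Step 3: mu-(X) = -mu(N) = sum of |negative atom values| = 5.98
Step 4: |mu|(X) = mu+(X) + mu-(X) = 13.74 + 5.98 = 19.72


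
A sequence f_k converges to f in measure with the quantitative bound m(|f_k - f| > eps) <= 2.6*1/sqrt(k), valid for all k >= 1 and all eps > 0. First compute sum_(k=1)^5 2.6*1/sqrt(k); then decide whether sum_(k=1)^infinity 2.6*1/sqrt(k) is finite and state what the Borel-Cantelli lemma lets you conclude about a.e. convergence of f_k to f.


Step 1: List the terms 2.6*1/sqrt(k) for k = 1 to 5:
  k=1: 2.6
  k=2: 1.838478
  k=3: 1.501111
  k=4: 1.3
  k=5: 1.162755
Step 2: Partial sum = 2.6 + 1.838478 + 1.501111 + 1.3 + 1.162755
     = 8.402344
Step 3: The full series sum_(k>=1) 2.6*1/sqrt(k) diverges (p-series with p = 1/2 <= 1; a nonzero constant multiple of a divergent series diverges).
Step 4: The (first) Borel-Cantelli lemma requires a summable sequence of measures, so it does not apply here;
        from this bound alone no conclusion about a.e. convergence can be drawn (convergence in measure still
        gives an a.e.-convergent subsequence, but not a.e. convergence of the whole sequence).
Conclusion: series diverges; Borel-Cantelli is inconclusive about a.e. convergence of f_k.


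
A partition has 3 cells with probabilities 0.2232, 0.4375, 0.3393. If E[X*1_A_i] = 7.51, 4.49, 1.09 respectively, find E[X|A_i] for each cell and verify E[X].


For each cell A_i: E[X|A_i] = E[X*1_A_i] / P(A_i)
Step 1: E[X|A_1] = 7.51 / 0.2232 = 33.646953
Step 2: E[X|A_2] = 4.49 / 0.4375 = 10.262857
Step 3: E[X|A_3] = 1.09 / 0.3393 = 3.212496
Verification: E[X] = sum E[X*1_A_i] = 7.51 + 4.49 + 1.09 = 13.09


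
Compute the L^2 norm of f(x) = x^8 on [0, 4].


Step 1: ||f||_2 = (integral_0^4 |x^8|^2 dx)^(1/2)
     = (integral_0^4 x^16 dx)^(1/2)
Step 2: integral_0^4 x^16 dx = [x^17/(17)] from 0 to 4 = 4^17/17
     = 17179869184/17 = 1.010581e+09
Step 3: ||f||_2 = (1.010581e+09)^(1/2) = 31789.629445


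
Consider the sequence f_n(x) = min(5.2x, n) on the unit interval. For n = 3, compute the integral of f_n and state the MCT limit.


f(x) = 5.2x on [0,1]; f_n(x) = min(5.2x, n). At n = 3:
Step 1: f(x) reaches 3 at x = 3/5.2 = 0.576923
Step 2: integral(f_3) = integral(5.2x, 0, 0.576923) + integral(3, 0.576923, 1)
       = 5.2*0.576923^2/2 + 3*(1 - 0.576923)
       = 0.865385 + 1.269231
       = 2.134615
Step 3: As n -> infinity, f_n increases to f, so by MCT integral(f_n) -> integral(f) = 5.2/2 = 2.6.
Convergence: integral(f_3) = 2.134615 -> 2.6 as n -> infinity


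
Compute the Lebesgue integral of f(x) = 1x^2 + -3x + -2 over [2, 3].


The Lebesgue integral of a Riemann-integrable function agrees with the Riemann integral.
Antiderivative F(x) = (1/3)x^3 + (-3/2)x^2 + -2x
F(3) = (1/3)*3^3 + (-3/2)*3^2 + -2*3
     = (1/3)*27 + (-3/2)*9 + -2*3
     = 9 + -13.5 + -6
     = -10.5
F(2) = -7.333333
Integral = F(3) - F(2) = -10.5 - -7.333333 = -3.166667


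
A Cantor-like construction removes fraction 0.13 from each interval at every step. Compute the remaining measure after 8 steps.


Step 1: At each step, fraction remaining = 1 - 0.13 = 0.87
Step 2: After 8 steps, measure = (0.87)^8
Result = 0.328212


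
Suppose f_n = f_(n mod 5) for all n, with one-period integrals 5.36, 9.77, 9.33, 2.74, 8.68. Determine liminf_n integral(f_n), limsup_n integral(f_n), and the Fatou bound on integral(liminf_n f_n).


The sequence (integral(f_n)) is periodic with period 5, repeating the values 5.36, 9.77, 9.33, 2.74, 8.68 indefinitely.
Step 1: For a periodic sequence, every tail (a_m, a_(m+1), ...) contains all 5 period values infinitely often.
Step 2: Hence inf of every tail = min of the period values = min(5.36, 9.77, 9.33, 2.74, 8.68) = 2.74.
        liminf_n integral(f_n) = sup over m of (inf of tail from m) = 2.74.
Step 3: Similarly sup of every tail = max of the period values = 9.77.
        limsup_n integral(f_n) = 9.77.
Step 4: Fatou's lemma: integral(liminf_n f_n) <= liminf_n integral(f_n) = 2.74.
        So the integral of the pointwise liminf is at most 2.74.


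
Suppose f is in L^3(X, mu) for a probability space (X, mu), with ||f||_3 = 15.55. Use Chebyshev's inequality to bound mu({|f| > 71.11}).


Chebyshev/Markov inequality: mu(|f| > eps) <= (||f||_p / eps)^p
Step 1: ||f||_3 / eps = 15.55 / 71.11 = 0.218675
Step 2: Raise to power p = 3:
  (0.218675)^3 = 0.010457
Step 3: Therefore mu(|f| > 71.11) <= 0.010457


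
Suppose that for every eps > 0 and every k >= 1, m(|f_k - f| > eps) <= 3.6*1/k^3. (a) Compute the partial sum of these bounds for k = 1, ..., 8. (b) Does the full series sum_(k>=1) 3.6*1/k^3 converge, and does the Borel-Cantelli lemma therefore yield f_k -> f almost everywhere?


Step 1: List the terms 3.6*1/k^3 for k = 1 to 8:
  k=1: 3.6
  k=2: 0.45
  k=3: 0.133333
  k=4: 0.05625
  k=5: 0.0288
  k=6: 0.016667
  k=7: 0.010496
  k=8: 0.007031
Step 2: Partial sum = 3.6 + 0.45 + 0.133333 + 0.05625 + 0.0288 + 0.016667 + 0.010496 + 0.007031
     = 4.302577
Step 3: The full series sum_(k>=1) 3.6*1/k^3 converges (p-series with p = 3 > 1; a constant multiple of a convergent series converges).
Step 4: Fix eps > 0. Since sum_k m(|f_k - f| > eps) < infinity, the Borel-Cantelli lemma gives
        m(limsup_k {|f_k - f| > eps}) = 0, i.e. for a.e. x, |f_k(x) - f(x)| <= eps for all large k.
        Applying this with eps = 1/j for j = 1, 2, ... and intersecting the countably many full-measure sets,
        for a.e. x we get limsup_k |f_k(x) - f(x)| <= 1/j for every j, hence f_k -> f almost everywhere.
Conclusion: series converges; Borel-Cantelli yields f_k -> f a.e.


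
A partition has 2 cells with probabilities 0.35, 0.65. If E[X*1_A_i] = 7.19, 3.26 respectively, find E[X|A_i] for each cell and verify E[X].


For each cell A_i: E[X|A_i] = E[X*1_A_i] / P(A_i)
Step 1: E[X|A_1] = 7.19 / 0.35 = 20.542857
Step 2: E[X|A_2] = 3.26 / 0.65 = 5.015385
Verification: E[X] = sum E[X*1_A_i] = 7.19 + 3.26 = 10.45


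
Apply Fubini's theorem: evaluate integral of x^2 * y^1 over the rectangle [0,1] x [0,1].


By Fubini's theorem, the double integral factors as a product of single integrals:
Step 1: integral_0^1 x^2 dx = [x^3/3] from 0 to 1
     = 1^3/3 = 0.333333
Step 2: integral_0^1 y^1 dy = [y^2/2] from 0 to 1
     = 1^2/2 = 0.5
Step 3: Double integral = 0.333333 * 0.5 = 0.166667


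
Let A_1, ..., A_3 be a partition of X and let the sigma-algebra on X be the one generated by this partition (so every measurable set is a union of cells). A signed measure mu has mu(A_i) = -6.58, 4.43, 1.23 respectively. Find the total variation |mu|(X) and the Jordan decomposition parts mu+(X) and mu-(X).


Step 1: Every measurable set is a union of atoms (the cells / points), so a Hahn decomposition is
  obtained by grouping atoms by sign: P = union of atoms with mu > 0, N = union of the remaining atoms.
  Atoms in P (indices): 2, 3;  atoms in N (indices): 1
  Positive values: 4.43, 1.23
  Negative values: -6.58
Step 2: mu+(X) = mu(P) = sum of positive atom values = 5.66
Step 3: mu-(X) = -mu(N) = sum of |negative atom values| = 6.58
Step 4: |mu|(X) = mu+(X) + mu-(X) = 5.66 + 6.58 = 12.24


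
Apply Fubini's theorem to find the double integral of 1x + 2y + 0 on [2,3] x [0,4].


By Fubini, integrate in x first, then y.
Step 1: Fix y, integrate over x in [2,3]:
  integral(1x + 2y + 0, x=2..3)
  = 1*(3^2 - 2^2)/2 + (2y + 0)*(3 - 2)
  = 2.5 + (2y + 0)*1
  = 2.5 + 2y + 0
  = 2.5 + 2y
Step 2: Integrate over y in [0,4]:
  integral(2.5 + 2y, y=0..4)
  = 2.5*4 + 2*(4^2 - 0^2)/2
  = 10 + 16
  = 26


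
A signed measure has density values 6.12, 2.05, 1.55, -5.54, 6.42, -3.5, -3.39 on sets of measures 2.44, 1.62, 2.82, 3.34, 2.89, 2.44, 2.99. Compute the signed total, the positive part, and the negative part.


Step 1: Compute signed measure on each set:
  Set 1: 6.12 * 2.44 = 14.9328
  Set 2: 2.05 * 1.62 = 3.321
  Set 3: 1.55 * 2.82 = 4.371
  Set 4: -5.54 * 3.34 = -18.5036
  Set 5: 6.42 * 2.89 = 18.5538
  Set 6: -3.5 * 2.44 = -8.54
  Set 7: -3.39 * 2.99 = -10.1361
Step 2: Total signed measure = (14.9328) + (3.321) + (4.371) + (-18.5036) + (18.5538) + (-8.54) + (-10.1361)
     = 3.9989
Step 3: Positive part mu+(X) = sum of positive contributions = 41.1786
Step 4: Negative part mu-(X) = |sum of negative contributions| = 37.1797


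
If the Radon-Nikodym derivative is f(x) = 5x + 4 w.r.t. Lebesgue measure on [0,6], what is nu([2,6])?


nu(A) = integral_A (dnu/dmu) dmu = integral_2^6 (5x + 4) dx
Step 1: Antiderivative F(x) = (5/2)x^2 + 4x
Step 2: F(6) = (5/2)*6^2 + 4*6 = 90 + 24 = 114
Step 3: F(2) = (5/2)*2^2 + 4*2 = 10 + 8 = 18
Step 4: nu([2,6]) = F(6) - F(2) = 114 - 18 = 96


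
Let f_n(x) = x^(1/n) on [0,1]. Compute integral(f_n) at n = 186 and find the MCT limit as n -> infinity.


At n = 186: f_186(x) = x^(1/186).
Step 1: integral(x^(1/186), 0, 1) = [x^(1/186+1) / (1/186+1)] from 0 to 1
     = 1 / (1/186 + 1) = 1 / ((186+1)/186) = 186/(186+1)
     = 186/187 = 0.994652
Step 2: As n -> infinity, f_n(x) = x^(1/n) -> 1 for x in (0,1], and f_n is increasing in n.
By MCT, lim_n integral(f_n) = integral(lim_n f_n) = integral(1, 0, 1) = 1.
Step 3: Verify convergence: 186/187 = 0.994652 -> 1


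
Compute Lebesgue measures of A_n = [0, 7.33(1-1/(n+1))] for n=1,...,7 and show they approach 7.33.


By continuity of measure from below: if A_n increases to A, then m(A_n) -> m(A).
Here A = [0, 7.33], so m(A) = 7.33
Step 1: a_1 = 7.33*(1 - 1/2) = 3.665, m(A_1) = 3.665
Step 2: a_2 = 7.33*(1 - 1/3) = 4.8867, m(A_2) = 4.8867
Step 3: a_3 = 7.33*(1 - 1/4) = 5.4975, m(A_3) = 5.4975
Step 4: a_4 = 7.33*(1 - 1/5) = 5.864, m(A_4) = 5.864
Step 5: a_5 = 7.33*(1 - 1/6) = 6.1083, m(A_5) = 6.1083
Step 6: a_6 = 7.33*(1 - 1/7) = 6.2829, m(A_6) = 6.2829
Step 7: a_7 = 7.33*(1 - 1/8) = 6.4138, m(A_7) = 6.4138
Limit: m(A_n) -> m([0,7.33]) = 7.33


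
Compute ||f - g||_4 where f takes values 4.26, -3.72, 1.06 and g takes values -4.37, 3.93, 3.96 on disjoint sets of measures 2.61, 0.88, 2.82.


Step 1: Compute differences f_i - g_i:
  4.26 - -4.37 = 8.63
  -3.72 - 3.93 = -7.65
  1.06 - 3.96 = -2.9
Step 2: Compute |diff|^4 * measure for each set:
  |8.63|^4 * 2.61 = 5546.808634 * 2.61 = 14477.170534
  |-7.65|^4 * 0.88 = 3424.883006 * 0.88 = 3013.897046
  |-2.9|^4 * 2.82 = 70.7281 * 2.82 = 199.453242
Step 3: Sum = 17690.520821
Step 4: ||f-g||_4 = (17690.520821)^(1/4) = 11.53281


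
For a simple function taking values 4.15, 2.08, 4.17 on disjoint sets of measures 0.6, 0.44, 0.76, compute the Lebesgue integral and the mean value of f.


Step 1: Integral = sum(value_i * measure_i)
= 4.15*0.6 + 2.08*0.44 + 4.17*0.76
= 2.49 + 0.9152 + 3.1692
= 6.5744
Step 2: Total measure of domain = 0.6 + 0.44 + 0.76 = 1.8
Step 3: Average value = 6.5744 / 1.8 = 3.652444


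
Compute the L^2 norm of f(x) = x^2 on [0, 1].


Step 1: ||f||_2 = (integral_0^1 |x^2|^2 dx)^(1/2)
     = (integral_0^1 x^4 dx)^(1/2)
Step 2: integral_0^1 x^4 dx = [x^5/(5)] from 0 to 1 = 1^5/5
     = 1/5 = 0.2
Step 3: ||f||_2 = (0.2)^(1/2) = 0.447214


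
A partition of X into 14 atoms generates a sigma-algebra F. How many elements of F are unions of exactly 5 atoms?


Each element of F is a union of some subset of the 14 atoms.
Elements that are unions of exactly 5 atoms correspond to 5-element subsets of the 14 atoms.
Count = C(14, 5) = 14! / (5! * 9!) = 2002.


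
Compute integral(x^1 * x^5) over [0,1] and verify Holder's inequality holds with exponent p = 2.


Step 1: Exact integral of f*g = integral(x^6, 0, 1) = 1/7
     = 0.142857
Step 2: Holder bound with p=2, q=2:
  ||f||_p = (integral x^2 dx)^(1/2) = (1/3)^(1/2) = 0.57735
  ||g||_q = (integral x^10 dx)^(1/2) = (1/11)^(1/2) = 0.301511
Step 3: Holder bound = ||f||_p * ||g||_q = 0.57735 * 0.301511 = 0.174078
Verification: 0.142857 <= 0.174078 (Holder holds)


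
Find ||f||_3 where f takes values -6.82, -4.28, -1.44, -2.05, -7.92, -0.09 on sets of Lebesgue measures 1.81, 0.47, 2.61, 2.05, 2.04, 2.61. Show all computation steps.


Step 1: Compute |f_i|^3 for each value:
  |-6.82|^3 = 317.214568
  |-4.28|^3 = 78.402752
  |-1.44|^3 = 2.985984
  |-2.05|^3 = 8.615125
  |-7.92|^3 = 496.793088
  |-0.09|^3 = 7.290000e-04
Step 2: Multiply by measures and sum:
  317.214568 * 1.81 = 574.158368
  78.402752 * 0.47 = 36.849293
  2.985984 * 2.61 = 7.793418
  8.615125 * 2.05 = 17.661006
  496.793088 * 2.04 = 1013.4579
  7.290000e-04 * 2.61 = 0.001903
Sum = 574.158368 + 36.849293 + 7.793418 + 17.661006 + 1013.4579 + 0.001903 = 1649.921888
Step 3: Take the p-th root:
||f||_3 = (1649.921888)^(1/3) = 11.816471


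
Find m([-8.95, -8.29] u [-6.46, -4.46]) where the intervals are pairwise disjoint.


For pairwise disjoint intervals, m(union) = sum of lengths.
= (-8.29 - -8.95) + (-4.46 - -6.46)
= 0.66 + 2
= 2.66


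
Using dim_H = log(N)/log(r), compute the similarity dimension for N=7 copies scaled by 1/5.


For a self-similar set with N copies scaled by 1/r:
dim_H = log(N)/log(r) = log(7)/log(5)
= 1.94591/1.609438
= 1.209062


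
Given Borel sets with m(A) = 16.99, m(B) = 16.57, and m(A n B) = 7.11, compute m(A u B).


By inclusion-exclusion: m(A u B) = m(A) + m(B) - m(A n B)
= 16.99 + 16.57 - 7.11
= 26.45


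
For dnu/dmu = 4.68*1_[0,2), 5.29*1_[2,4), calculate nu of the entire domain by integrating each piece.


Integrate each piece of the Radon-Nikodym derivative:
Step 1: integral_0^2 4.68 dx = 4.68*(2-0) = 4.68*2 = 9.36
Step 2: integral_2^4 5.29 dx = 5.29*(4-2) = 5.29*2 = 10.58
Total: 9.36 + 10.58 = 19.94


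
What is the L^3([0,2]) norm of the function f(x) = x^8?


Step 1: ||f||_3 = (integral_0^2 |x^8|^3 dx)^(1/3)
     = (integral_0^2 x^24 dx)^(1/3)
Step 2: integral_0^2 x^24 dx = [x^25/(25)] from 0 to 2 = 2^25/25
     = 33554432/25 = 1.342177e+06
Step 3: ||f||_3 = (1.342177e+06)^(1/3) = 110.307056


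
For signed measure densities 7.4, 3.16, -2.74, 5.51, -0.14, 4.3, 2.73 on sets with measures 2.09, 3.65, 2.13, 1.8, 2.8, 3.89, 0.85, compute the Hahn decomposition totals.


Step 1: Compute signed measure on each set:
  Set 1: 7.4 * 2.09 = 15.466
  Set 2: 3.16 * 3.65 = 11.534
  Set 3: -2.74 * 2.13 = -5.8362
  Set 4: 5.51 * 1.8 = 9.918
  Set 5: -0.14 * 2.8 = -0.392
  Set 6: 4.3 * 3.89 = 16.727
  Set 7: 2.73 * 0.85 = 2.3205
Step 2: Total signed measure = (15.466) + (11.534) + (-5.8362) + (9.918) + (-0.392) + (16.727) + (2.3205)
     = 49.7373
Step 3: Positive part mu+(X) = sum of positive contributions = 55.9655
Step 4: Negative part mu-(X) = |sum of negative contributions| = 6.2282


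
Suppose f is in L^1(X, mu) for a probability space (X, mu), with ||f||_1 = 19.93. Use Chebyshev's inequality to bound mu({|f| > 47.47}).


Chebyshev/Markov inequality: mu(|f| > eps) <= (||f||_p / eps)^p
Step 1: ||f||_1 / eps = 19.93 / 47.47 = 0.419844
Step 2: Raise to power p = 1:
  (0.419844)^1 = 0.419844
Step 3: Therefore mu(|f| > 47.47) <= 0.419844


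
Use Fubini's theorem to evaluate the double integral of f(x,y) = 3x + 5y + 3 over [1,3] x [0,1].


By Fubini, integrate in x first, then y.
Step 1: Fix y, integrate over x in [1,3]:
  integral(3x + 5y + 3, x=1..3)
  = 3*(3^2 - 1^2)/2 + (5y + 3)*(3 - 1)
  = 12 + (5y + 3)*2
  = 12 + 10y + 6
  = 18 + 10y
Step 2: Integrate over y in [0,1]:
  integral(18 + 10y, y=0..1)
  = 18*1 + 10*(1^2 - 0^2)/2
  = 18 + 5
  = 23


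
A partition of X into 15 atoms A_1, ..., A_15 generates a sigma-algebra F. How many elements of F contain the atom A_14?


Each element of F is a union of some subset S of the 15 atoms.
The element contains A_14 iff A_14 is in S.
So we count subsets S of {A_1,...,A_15} with A_14 in S: choose freely among the other 14 atoms.
Count = 2^(15-1) = 2^14 = 16384.


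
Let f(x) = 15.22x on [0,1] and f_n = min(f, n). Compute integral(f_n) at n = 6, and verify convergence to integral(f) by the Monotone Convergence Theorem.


f(x) = 15.22x on [0,1]; f_n(x) = min(15.22x, n). At n = 6:
Step 1: f(x) reaches 6 at x = 6/15.22 = 0.394218
Step 2: integral(f_6) = integral(15.22x, 0, 0.394218) + integral(6, 0.394218, 1)
       = 15.22*0.394218^2/2 + 6*(1 - 0.394218)
       = 1.182654 + 3.634691
       = 4.817346
Step 3: As n -> infinity, f_n increases to f, so by MCT integral(f_n) -> integral(f) = 15.22/2 = 7.61.
Convergence: integral(f_6) = 4.817346 -> 7.61 as n -> infinity


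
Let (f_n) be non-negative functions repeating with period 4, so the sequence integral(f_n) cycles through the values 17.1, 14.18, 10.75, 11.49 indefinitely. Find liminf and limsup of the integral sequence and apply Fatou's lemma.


The sequence (integral(f_n)) is periodic with period 4, repeating the values 17.1, 14.18, 10.75, 11.49 indefinitely.
Step 1: For a periodic sequence, every tail (a_m, a_(m+1), ...) contains all 4 period values infinitely often.
Step 2: Hence inf of every tail = min of the period values = min(17.1, 14.18, 10.75, 11.49) = 10.75.
        liminf_n integral(f_n) = sup over m of (inf of tail from m) = 10.75.
Step 3: Similarly sup of every tail = max of the period values = 17.1.
        limsup_n integral(f_n) = 17.1.
Step 4: Fatou's lemma: integral(liminf_n f_n) <= liminf_n integral(f_n) = 10.75.
        So the integral of the pointwise liminf is at most 10.75.


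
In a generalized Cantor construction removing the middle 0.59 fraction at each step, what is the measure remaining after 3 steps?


Step 1: At each step, fraction remaining = 1 - 0.59 = 0.41
Step 2: After 3 steps, measure = (0.41)^3
Step 3: Computing the power step by step:
  After step 1: 0.41
  After step 2: 0.1681
  After step 3: 0.068921
Result = 0.068921


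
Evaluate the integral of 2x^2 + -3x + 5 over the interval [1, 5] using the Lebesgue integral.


The Lebesgue integral of a Riemann-integrable function agrees with the Riemann integral.
Antiderivative F(x) = (2/3)x^3 + (-3/2)x^2 + 5x
F(5) = (2/3)*5^3 + (-3/2)*5^2 + 5*5
     = (2/3)*125 + (-3/2)*25 + 5*5
     = 83.333333 + -37.5 + 25
     = 70.833333
F(1) = 4.166667
Integral = F(5) - F(1) = 70.833333 - 4.166667 = 66.666667


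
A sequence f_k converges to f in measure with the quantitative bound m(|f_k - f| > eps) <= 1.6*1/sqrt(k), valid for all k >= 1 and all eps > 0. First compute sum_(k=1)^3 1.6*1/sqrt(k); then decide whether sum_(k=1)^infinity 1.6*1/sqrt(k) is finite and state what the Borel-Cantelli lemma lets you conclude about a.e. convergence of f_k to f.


Step 1: List the terms 1.6*1/sqrt(k) for k = 1 to 3:
  k=1: 1.6
  k=2: 1.131371
  k=3: 0.92376
Step 2: Partial sum = 1.6 + 1.131371 + 0.92376
     = 3.655131
Step 3: The full series sum_(k>=1) 1.6*1/sqrt(k) diverges (p-series with p = 1/2 <= 1; a nonzero constant multiple of a divergent series diverges).
Step 4: The (first) Borel-Cantelli lemma requires a summable sequence of measures, so it does not apply here;
        from this bound alone no conclusion about a.e. convergence can be drawn (convergence in measure still
        gives an a.e.-convergent subsequence, but not a.e. convergence of the whole sequence).
Conclusion: series diverges; Borel-Cantelli is inconclusive about a.e. convergence of f_k.


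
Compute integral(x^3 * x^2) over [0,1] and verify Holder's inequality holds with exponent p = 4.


Step 1: Exact integral of f*g = integral(x^5, 0, 1) = 1/6
     = 0.166667
Step 2: Holder bound with p=4, q=1.333333:
  ||f||_p = (integral x^12 dx)^(1/4) = (1/13)^(1/4) = 0.52664
  ||g||_q = (integral x^2.666667 dx)^(1/1.333333) = (1/3.666667)^(1/1.333333) = 0.377395
Step 3: Holder bound = ||f||_p * ||g||_q = 0.52664 * 0.377395 = 0.198752
Verification: 0.166667 <= 0.198752 (Holder holds)


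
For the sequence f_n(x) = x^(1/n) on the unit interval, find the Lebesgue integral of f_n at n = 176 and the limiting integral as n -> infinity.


At n = 176: f_176(x) = x^(1/176).
Step 1: integral(x^(1/176), 0, 1) = [x^(1/176+1) / (1/176+1)] from 0 to 1
     = 1 / (1/176 + 1) = 1 / ((176+1)/176) = 176/(176+1)
     = 176/177 = 0.99435
Step 2: As n -> infinity, f_n(x) = x^(1/n) -> 1 for x in (0,1], and f_n is increasing in n.
By MCT, lim_n integral(f_n) = integral(lim_n f_n) = integral(1, 0, 1) = 1.
Step 3: Verify convergence: 176/177 = 0.99435 -> 1


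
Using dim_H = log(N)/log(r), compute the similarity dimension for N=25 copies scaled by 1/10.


For a self-similar set with N copies scaled by 1/r:
dim_H = log(N)/log(r) = log(25)/log(10)
= 3.218876/2.302585
= 1.39794


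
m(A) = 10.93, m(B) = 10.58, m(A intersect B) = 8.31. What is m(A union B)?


By inclusion-exclusion: m(A u B) = m(A) + m(B) - m(A n B)
= 10.93 + 10.58 - 8.31
= 13.2


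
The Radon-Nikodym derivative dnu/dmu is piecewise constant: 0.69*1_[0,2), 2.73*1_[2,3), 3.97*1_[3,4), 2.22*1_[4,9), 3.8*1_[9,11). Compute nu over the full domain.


Integrate each piece of the Radon-Nikodym derivative:
Step 1: integral_0^2 0.69 dx = 0.69*(2-0) = 0.69*2 = 1.38
Step 2: integral_2^3 2.73 dx = 2.73*(3-2) = 2.73*1 = 2.73
Step 3: integral_3^4 3.97 dx = 3.97*(4-3) = 3.97*1 = 3.97
Step 4: integral_4^9 2.22 dx = 2.22*(9-4) = 2.22*5 = 11.1
Step 5: integral_9^11 3.8 dx = 3.8*(11-9) = 3.8*2 = 7.6
Total: 1.38 + 2.73 + 3.97 + 11.1 + 7.6 = 26.78


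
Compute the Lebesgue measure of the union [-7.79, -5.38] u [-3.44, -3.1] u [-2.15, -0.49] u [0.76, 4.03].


For pairwise disjoint intervals, m(union) = sum of lengths.
= (-5.38 - -7.79) + (-3.1 - -3.44) + (-0.49 - -2.15) + (4.03 - 0.76)
= 2.41 + 0.34 + 1.66 + 3.27
= 7.68


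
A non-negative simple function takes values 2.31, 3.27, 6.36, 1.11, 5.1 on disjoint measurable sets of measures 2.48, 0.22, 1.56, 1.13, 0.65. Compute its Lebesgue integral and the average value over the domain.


Step 1: Integral = sum(value_i * measure_i)
= 2.31*2.48 + 3.27*0.22 + 6.36*1.56 + 1.11*1.13 + 5.1*0.65
= 5.7288 + 0.7194 + 9.9216 + 1.2543 + 3.315
= 20.9391
Step 2: Total measure of domain = 2.48 + 0.22 + 1.56 + 1.13 + 0.65 = 6.04
Step 3: Average value = 20.9391 / 6.04 = 3.466738


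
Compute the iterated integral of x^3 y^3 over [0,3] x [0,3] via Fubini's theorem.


By Fubini's theorem, the double integral factors as a product of single integrals:
Step 1: integral_0^3 x^3 dx = [x^4/4] from 0 to 3
     = 3^4/4 = 20.25
Step 2: integral_0^3 y^3 dy = [y^4/4] from 0 to 3
     = 3^4/4 = 20.25
Step 3: Double integral = 20.25 * 20.25 = 410.0625


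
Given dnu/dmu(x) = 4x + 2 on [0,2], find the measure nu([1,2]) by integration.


nu(A) = integral_A (dnu/dmu) dmu = integral_1^2 (4x + 2) dx
Step 1: Antiderivative F(x) = (4/2)x^2 + 2x
Step 2: F(2) = (4/2)*2^2 + 2*2 = 8 + 4 = 12
Step 3: F(1) = (4/2)*1^2 + 2*1 = 2 + 2 = 4
Step 4: nu([1,2]) = F(2) - F(1) = 12 - 4 = 8


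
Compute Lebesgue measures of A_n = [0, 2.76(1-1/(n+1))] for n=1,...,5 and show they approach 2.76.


By continuity of measure from below: if A_n increases to A, then m(A_n) -> m(A).
Here A = [0, 2.76], so m(A) = 2.76
Step 1: a_1 = 2.76*(1 - 1/2) = 1.38, m(A_1) = 1.38
Step 2: a_2 = 2.76*(1 - 1/3) = 1.84, m(A_2) = 1.84
Step 3: a_3 = 2.76*(1 - 1/4) = 2.07, m(A_3) = 2.07
Step 4: a_4 = 2.76*(1 - 1/5) = 2.208, m(A_4) = 2.208
Step 5: a_5 = 2.76*(1 - 1/6) = 2.3, m(A_5) = 2.3
Limit: m(A_n) -> m([0,2.76]) = 2.76


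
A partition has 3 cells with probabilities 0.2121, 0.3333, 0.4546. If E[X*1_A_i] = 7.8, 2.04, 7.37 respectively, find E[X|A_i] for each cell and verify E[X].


For each cell A_i: E[X|A_i] = E[X*1_A_i] / P(A_i)
Step 1: E[X|A_1] = 7.8 / 0.2121 = 36.775106
Step 2: E[X|A_2] = 2.04 / 0.3333 = 6.120612
Step 3: E[X|A_3] = 7.37 / 0.4546 = 16.212055
Verification: E[X] = sum E[X*1_A_i] = 7.8 + 2.04 + 7.37 = 17.21


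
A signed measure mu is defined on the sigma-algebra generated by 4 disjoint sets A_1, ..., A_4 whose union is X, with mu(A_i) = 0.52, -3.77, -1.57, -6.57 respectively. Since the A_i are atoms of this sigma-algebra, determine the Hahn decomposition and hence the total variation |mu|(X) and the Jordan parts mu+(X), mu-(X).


Step 1: Every measurable set is a union of atoms (the cells / points), so a Hahn decomposition is
  obtained by grouping atoms by sign: P = union of atoms with mu > 0, N = union of the remaining atoms.
  Atoms in P (indices): 1;  atoms in N (indices): 2, 3, 4
  Positive values: 0.52
  Negative values: -3.77, -1.57, -6.57
Step 2: mu+(X) = mu(P) = sum of positive atom values = 0.52
Step 3: mu-(X) = -mu(N) = sum of |negative atom values| = 11.91
Step 4: |mu|(X) = mu+(X) + mu-(X) = 0.52 + 11.91 = 12.43


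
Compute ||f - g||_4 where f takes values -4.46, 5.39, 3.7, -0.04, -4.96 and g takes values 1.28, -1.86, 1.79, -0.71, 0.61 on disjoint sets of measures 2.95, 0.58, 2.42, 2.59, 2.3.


Step 1: Compute differences f_i - g_i:
  -4.46 - 1.28 = -5.74
  5.39 - -1.86 = 7.25
  3.7 - 1.79 = 1.91
  -0.04 - -0.71 = 0.67
  -4.96 - 0.61 = -5.57
Step 2: Compute |diff|^4 * measure for each set:
  |-5.74|^4 * 2.95 = 1085.544346 * 2.95 = 3202.35582
  |7.25|^4 * 0.58 = 2762.816406 * 0.58 = 1602.433516
  |1.91|^4 * 2.42 = 13.308634 * 2.42 = 32.206893
  |0.67|^4 * 2.59 = 0.201511 * 2.59 = 0.521914
  |-5.57|^4 * 2.3 = 962.54442 * 2.3 = 2213.852166
Step 3: Sum = 7051.370309
Step 4: ||f-g||_4 = (7051.370309)^(1/4) = 9.163648


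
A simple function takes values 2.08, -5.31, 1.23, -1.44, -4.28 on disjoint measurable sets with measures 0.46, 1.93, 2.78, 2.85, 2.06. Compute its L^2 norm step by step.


Step 1: Compute |f_i|^2 for each value:
  |2.08|^2 = 4.3264
  |-5.31|^2 = 28.1961
  |1.23|^2 = 1.5129
  |-1.44|^2 = 2.0736
  |-4.28|^2 = 18.3184
Step 2: Multiply by measures and sum:
  4.3264 * 0.46 = 1.990144
  28.1961 * 1.93 = 54.418473
  1.5129 * 2.78 = 4.205862
  2.0736 * 2.85 = 5.90976
  18.3184 * 2.06 = 37.735904
Sum = 1.990144 + 54.418473 + 4.205862 + 5.90976 + 37.735904 = 104.260143
Step 3: Take the p-th root:
||f||_2 = (104.260143)^(1/2) = 10.210786


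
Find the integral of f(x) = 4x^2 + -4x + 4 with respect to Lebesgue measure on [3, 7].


The Lebesgue integral of a Riemann-integrable function agrees with the Riemann integral.
Antiderivative F(x) = (4/3)x^3 + (-4/2)x^2 + 4x
F(7) = (4/3)*7^3 + (-4/2)*7^2 + 4*7
     = (4/3)*343 + (-4/2)*49 + 4*7
     = 457.333333 + -98 + 28
     = 387.333333
F(3) = 30
Integral = F(7) - F(3) = 387.333333 - 30 = 357.333333


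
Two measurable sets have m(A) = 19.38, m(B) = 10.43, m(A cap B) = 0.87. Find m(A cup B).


By inclusion-exclusion: m(A u B) = m(A) + m(B) - m(A n B)
= 19.38 + 10.43 - 0.87
= 28.94


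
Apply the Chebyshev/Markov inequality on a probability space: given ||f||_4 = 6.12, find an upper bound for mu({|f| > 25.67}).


Chebyshev/Markov inequality: mu(|f| > eps) <= (||f||_p / eps)^p
Step 1: ||f||_4 / eps = 6.12 / 25.67 = 0.238411
Step 2: Raise to power p = 4:
  (0.238411)^4 = 0.003231
Step 3: Therefore mu(|f| > 25.67) <= 0.003231


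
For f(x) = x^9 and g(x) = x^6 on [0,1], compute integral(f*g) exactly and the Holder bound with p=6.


Step 1: Exact integral of f*g = integral(x^15, 0, 1) = 1/16
     = 0.0625
Step 2: Holder bound with p=6, q=1.2:
  ||f||_p = (integral x^54 dx)^(1/6) = (1/55)^(1/6) = 0.51279
  ||g||_q = (integral x^7.2 dx)^(1/1.2) = (1/8.2)^(1/1.2) = 0.173176
Step 3: Holder bound = ||f||_p * ||g||_q = 0.51279 * 0.173176 = 0.088803
Verification: 0.0625 <= 0.088803 (Holder holds)


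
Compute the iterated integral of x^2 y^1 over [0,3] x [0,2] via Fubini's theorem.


By Fubini's theorem, the double integral factors as a product of single integrals:
Step 1: integral_0^3 x^2 dx = [x^3/3] from 0 to 3
     = 3^3/3 = 9
Step 2: integral_0^2 y^1 dy = [y^2/2] from 0 to 2
     = 2^2/2 = 2
Step 3: Double integral = 9 * 2 = 18


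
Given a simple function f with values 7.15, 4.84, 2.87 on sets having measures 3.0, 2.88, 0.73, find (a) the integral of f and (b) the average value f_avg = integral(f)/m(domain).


Step 1: Integral = sum(value_i * measure_i)
= 7.15*3.0 + 4.84*2.88 + 2.87*0.73
= 21.45 + 13.9392 + 2.0951
= 37.4843
Step 2: Total measure of domain = 3.0 + 2.88 + 0.73 = 6.61
Step 3: Average value = 37.4843 / 6.61 = 5.670847


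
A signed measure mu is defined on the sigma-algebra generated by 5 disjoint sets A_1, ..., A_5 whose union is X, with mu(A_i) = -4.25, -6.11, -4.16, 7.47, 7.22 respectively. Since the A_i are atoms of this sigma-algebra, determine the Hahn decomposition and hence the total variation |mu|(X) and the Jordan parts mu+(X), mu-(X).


Step 1: Every measurable set is a union of atoms (the cells / points), so a Hahn decomposition is
  obtained by grouping atoms by sign: P = union of atoms with mu > 0, N = union of the remaining atoms.
  Atoms in P (indices): 4, 5;  atoms in N (indices): 1, 2, 3
  Positive values: 7.47, 7.22
  Negative values: -4.25, -6.11, -4.16
Step 2: mu+(X) = mu(P) = sum of positive atom values = 14.69
Step 3: mu-(X) = -mu(N) = sum of |negative atom values| = 14.52
Step 4: |mu|(X) = mu+(X) + mu-(X) = 14.69 + 14.52 = 29.21


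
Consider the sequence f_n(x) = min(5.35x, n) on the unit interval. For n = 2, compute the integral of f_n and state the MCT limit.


f(x) = 5.35x on [0,1]; f_n(x) = min(5.35x, n). At n = 2:
Step 1: f(x) reaches 2 at x = 2/5.35 = 0.373832
Step 2: integral(f_2) = integral(5.35x, 0, 0.373832) + integral(2, 0.373832, 1)
       = 5.35*0.373832^2/2 + 2*(1 - 0.373832)
       = 0.373832 + 1.252336
       = 1.626168
Step 3: As n -> infinity, f_n increases to f, so by MCT integral(f_n) -> integral(f) = 5.35/2 = 2.675.
Convergence: integral(f_2) = 1.626168 -> 2.675 as n -> infinity


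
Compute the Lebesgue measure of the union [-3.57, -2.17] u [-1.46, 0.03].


For pairwise disjoint intervals, m(union) = sum of lengths.
= (-2.17 - -3.57) + (0.03 - -1.46)
= 1.4 + 1.49
= 2.89


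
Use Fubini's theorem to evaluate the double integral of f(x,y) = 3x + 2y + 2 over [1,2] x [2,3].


By Fubini, integrate in x first, then y.
Step 1: Fix y, integrate over x in [1,2]:
  integral(3x + 2y + 2, x=1..2)
  = 3*(2^2 - 1^2)/2 + (2y + 2)*(2 - 1)
  = 4.5 + (2y + 2)*1
  = 4.5 + 2y + 2
  = 6.5 + 2y
Step 2: Integrate over y in [2,3]:
  integral(6.5 + 2y, y=2..3)
  = 6.5*1 + 2*(3^2 - 2^2)/2
  = 6.5 + 5
  = 11.5
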